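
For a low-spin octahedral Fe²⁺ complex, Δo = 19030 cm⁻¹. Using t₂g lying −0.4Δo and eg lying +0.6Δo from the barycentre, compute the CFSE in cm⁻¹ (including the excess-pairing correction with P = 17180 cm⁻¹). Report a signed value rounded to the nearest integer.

Group 8 minus oxidation state +2 gives a d⁶ configuration for Fe²⁺.
Configuration: t₂g⁶ eg⁰.
CFSE(orbital) = 6×(-0.4Δo) + 0×(0.6Δo) = -2.4Δo; with Δo = 19030 cm⁻¹ that is -45672 cm⁻¹.
Pairing penalty: 3 pairs vs 1 in the high-spin reference → 2 extra × P = 34360 cm⁻¹.
Combining: -45672 + 34360 = -11312 cm⁻¹.

-11312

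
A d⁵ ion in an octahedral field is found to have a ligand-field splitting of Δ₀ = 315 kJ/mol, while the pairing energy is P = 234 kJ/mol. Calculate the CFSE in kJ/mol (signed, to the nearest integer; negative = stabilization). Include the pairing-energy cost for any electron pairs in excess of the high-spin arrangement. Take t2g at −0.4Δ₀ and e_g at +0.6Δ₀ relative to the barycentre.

-162

With Δ₀ > P the complex is low-spin.
Filling d⁵ accordingly: t2g^5 e_g^0.
Orbital CFSE = -2.0Δ₀ = -2.0 × 315 = -630 kJ/mol.
Excess pairs vs high-spin: 2 − 0 = 2; pairing cost = +468 kJ/mol.
Net CFSE = -630 + 468 = -162 kJ/mol.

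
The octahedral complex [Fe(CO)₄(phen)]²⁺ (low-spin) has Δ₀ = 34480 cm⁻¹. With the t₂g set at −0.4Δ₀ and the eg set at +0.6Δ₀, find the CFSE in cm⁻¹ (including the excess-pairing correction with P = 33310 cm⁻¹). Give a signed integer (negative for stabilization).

Ligand charges: 4×(+0) from CO and 1×(+0) from phen sum to +0; with overall charge +2, Fe is +2.
Fe sits in group 8; removing 2 electrons leaves Fe²⁺ with 8 − 2 = 6 d electrons.
The d⁶ electrons fill as t₂g⁶ eg⁰.
CFSE(orbital) = 6×(-0.4Δ₀) + 0×(0.6Δ₀) = -2.4Δ₀; with Δ₀ = 34480 cm⁻¹ that is -82752 cm⁻¹.
Relative to high-spin t₂g⁴ eg² (1 paired), the low-spin configuration has 2 additional pairs, contributing +2 × 33310 = +66620 cm⁻¹.
Overall CFSE = -82752 + 66620 = -16132 cm⁻¹.

-16132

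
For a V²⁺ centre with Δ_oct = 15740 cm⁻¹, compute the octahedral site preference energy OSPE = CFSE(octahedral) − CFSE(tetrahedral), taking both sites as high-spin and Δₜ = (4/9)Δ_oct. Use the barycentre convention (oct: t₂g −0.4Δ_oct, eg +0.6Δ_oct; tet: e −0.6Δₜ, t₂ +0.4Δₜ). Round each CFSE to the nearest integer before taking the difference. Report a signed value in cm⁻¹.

-13292

Group 5 minus oxidation state +2 gives a d³ configuration for V²⁺.
Octahedral high-spin t₂g³ eg⁰: CFSE = -1.2 × 15740 = -18888 cm⁻¹.
Tetrahedral e² t₂¹ gives -0.8Δₜ = -0.8 × (4/9) × 15740 = -5596 cm⁻¹.
OSPE = -18888 − (-5596) = -13292 cm⁻¹.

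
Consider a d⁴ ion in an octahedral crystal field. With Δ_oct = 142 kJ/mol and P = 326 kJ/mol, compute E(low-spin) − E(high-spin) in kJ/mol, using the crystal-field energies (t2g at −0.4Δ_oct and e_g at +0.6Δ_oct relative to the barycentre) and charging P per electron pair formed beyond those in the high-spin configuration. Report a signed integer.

184

In the high-spin limit (t2g^3 e_g^1) the orbital term is -0.6Δ_oct = -85 kJ/mol, with no excess pairing.
Low-spin t2g^4 e_g^0 gives -1.6Δ_oct = -227 kJ/mol, but forming 1 extra pair costs 1P = 326 kJ/mol, so E(LS) = -227 + 326 = 99 kJ/mol.
Thus E(LS) − E(HS) = 184 kJ/mol.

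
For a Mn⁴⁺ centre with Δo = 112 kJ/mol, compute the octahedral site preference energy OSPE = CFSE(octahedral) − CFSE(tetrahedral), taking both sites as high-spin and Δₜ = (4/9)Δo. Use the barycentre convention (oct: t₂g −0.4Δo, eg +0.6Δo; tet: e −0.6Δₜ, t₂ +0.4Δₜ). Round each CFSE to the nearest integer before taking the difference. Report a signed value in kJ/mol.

-94

Mn is in group 7, so Mn⁴⁺ is d³ (7 − 4 = 3).
In an octahedral site d³ (HS) is t₂g³ eg⁰, giving CFSE(oct) = -1.2Δo = -134 kJ/mol.
Tetrahedral: e² t₂¹, CFSE = 2(−0.6) + 1(+0.4) = -0.8Δₜ = -0.8 × (4/9) × 112 = -40 kJ/mol.
Subtracting, OSPE = -134 − (-40) = -94 kJ/mol.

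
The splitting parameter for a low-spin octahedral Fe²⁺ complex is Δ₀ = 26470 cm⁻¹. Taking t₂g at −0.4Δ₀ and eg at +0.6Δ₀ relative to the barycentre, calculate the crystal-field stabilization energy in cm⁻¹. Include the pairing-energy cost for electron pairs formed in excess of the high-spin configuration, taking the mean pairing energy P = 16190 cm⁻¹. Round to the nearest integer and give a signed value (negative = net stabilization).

-31148

Fe sits in group 8; removing 2 electrons leaves Fe²⁺ with 8 − 2 = 6 d electrons.
Electron filling gives t₂g⁶ eg⁰.
Orbital CFSE = 6(-0.4) + 0(0.6) = -2.4Δ₀ = -2.4 × 26470 = -63528 cm⁻¹.
Relative to high-spin t₂g⁴ eg² (1 paired), the low-spin configuration has 2 additional pairs, contributing +2 × 16190 = +32380 cm⁻¹.
Overall CFSE = -63528 + 32380 = -31148 cm⁻¹.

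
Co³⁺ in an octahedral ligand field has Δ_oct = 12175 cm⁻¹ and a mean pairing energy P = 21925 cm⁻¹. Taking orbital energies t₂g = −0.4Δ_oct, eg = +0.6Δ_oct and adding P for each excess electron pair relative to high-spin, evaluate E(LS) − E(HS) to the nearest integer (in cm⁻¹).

Co³⁺: group 9, so d-count = 9 − 3 = 6.
High-spin: t₂g⁴ eg², CFSE = -0.4Δ_oct = -4870 cm⁻¹.
Low-spin: t₂g⁶ eg⁰, orbital CFSE = -2.4Δ_oct = -29220 cm⁻¹; plus 2 excess pairs × P = +43850 cm⁻¹; total 14630 cm⁻¹.
E(LS) − E(HS) = 14630 − (-4870) = 19500 cm⁻¹.

19500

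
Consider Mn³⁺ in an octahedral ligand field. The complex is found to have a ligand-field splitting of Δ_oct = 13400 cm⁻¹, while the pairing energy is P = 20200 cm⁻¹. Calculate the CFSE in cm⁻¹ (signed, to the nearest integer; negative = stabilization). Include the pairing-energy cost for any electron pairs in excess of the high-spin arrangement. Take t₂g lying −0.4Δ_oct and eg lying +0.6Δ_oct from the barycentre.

Mn sits in group 7; removing 3 electrons leaves Mn³⁺ with 7 − 3 = 4 d electrons.
Δ_oct < P, so pairing is avoided: the ground state is high-spin.
That gives t₂g³ eg¹.
Orbital CFSE = -0.6Δ_oct = -0.6 × 13400 = -8040 cm⁻¹.
High-spin has no excess pairs, so no pairing correction applies.

-8040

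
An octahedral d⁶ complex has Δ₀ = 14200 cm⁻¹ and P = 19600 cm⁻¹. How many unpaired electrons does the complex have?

4

With Δ₀ < P the complex is high-spin.
Filling d⁶ accordingly: t2g^4 e_g^2.
Unpaired electrons: 4.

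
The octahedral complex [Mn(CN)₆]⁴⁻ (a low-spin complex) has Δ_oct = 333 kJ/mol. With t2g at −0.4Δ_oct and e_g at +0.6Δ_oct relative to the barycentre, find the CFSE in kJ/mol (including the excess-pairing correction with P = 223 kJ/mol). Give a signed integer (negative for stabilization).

-220

Each CN⁻ contributes -1; 6 × (-1) = -6. With overall charge -4, Mn is in the +2 oxidation state.
Mn sits in group 7; removing 2 electrons leaves Mn²⁺ with 7 − 2 = 5 d electrons.
Electron filling gives t2g^5 e_g^0.
The orbital stabilization is -2.0Δ_oct = -2.0 × 333 = -666 kJ/mol.
Relative to high-spin t2g^3 e_g^2 (0 paired), the low-spin configuration has 2 additional pairs, contributing +2 × 223 = +446 kJ/mol.
Overall CFSE = -666 + 446 = -220 kJ/mol.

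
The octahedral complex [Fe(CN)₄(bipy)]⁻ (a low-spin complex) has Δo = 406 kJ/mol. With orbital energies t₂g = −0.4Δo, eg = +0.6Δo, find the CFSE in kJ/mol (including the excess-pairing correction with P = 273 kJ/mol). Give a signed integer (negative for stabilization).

-266

Ligand charges: 4×(-1) from CN⁻ and 1×(+0) from bipy sum to -4; with overall charge -1, Fe is +3.
Fe sits in group 8; removing 3 electrons leaves Fe³⁺ with 8 − 3 = 5 d electrons.
Electron filling gives t₂g⁵ eg⁰.
CFSE(orbital) = 5×(-0.4Δo) + 0×(0.6Δo) = -2.0Δo; with Δo = 406 kJ/mol that is -812 kJ/mol.
Pairing penalty: 2 pairs vs 0 in the high-spin reference → 2 extra × P = 546 kJ/mol.
Net CFSE = -812 + 546 = -266 kJ/mol.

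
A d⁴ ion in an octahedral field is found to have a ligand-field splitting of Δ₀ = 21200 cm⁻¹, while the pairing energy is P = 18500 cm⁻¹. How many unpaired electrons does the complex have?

2

Since Δ₀ = 21200 cm⁻¹ > P = 18500 cm⁻¹, the complex adopts the low-spin configuration.
Filling d⁴ accordingly: t₂g⁴ eg⁰.
Unpaired electrons: 2.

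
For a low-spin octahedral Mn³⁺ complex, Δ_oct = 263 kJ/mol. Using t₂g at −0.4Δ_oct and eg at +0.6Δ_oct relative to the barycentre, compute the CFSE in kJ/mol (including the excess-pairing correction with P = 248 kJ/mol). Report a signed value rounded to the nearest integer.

Mn³⁺: group 7, so d-count = 7 − 3 = 4.
The d⁴ electrons fill as t₂g⁴ eg⁰.
The orbital stabilization is -1.6Δ_oct = -1.6 × 263 = -421 kJ/mol.
Pairing penalty: 1 pair vs 0 in the high-spin reference → 1 extra × P = 248 kJ/mol.
Overall CFSE = -421 + 248 = -173 kJ/mol.

-173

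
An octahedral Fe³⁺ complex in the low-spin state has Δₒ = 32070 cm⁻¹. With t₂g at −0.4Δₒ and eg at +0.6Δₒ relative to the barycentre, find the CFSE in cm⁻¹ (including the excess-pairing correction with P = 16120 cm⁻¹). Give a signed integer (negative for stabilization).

Fe is in group 8, so Fe³⁺ is d⁵ (8 − 3 = 5).
Electron filling gives t₂g⁵ eg⁰.
The orbital stabilization is -2.0Δₒ = -2.0 × 32070 = -64140 cm⁻¹.
High-spin d⁵ would be t₂g³ eg² with 0 pairs; low-spin has 2, so 2 excess pairs cost +2P = +32240 cm⁻¹.
Overall CFSE = -64140 + 32240 = -31900 cm⁻¹.

-31900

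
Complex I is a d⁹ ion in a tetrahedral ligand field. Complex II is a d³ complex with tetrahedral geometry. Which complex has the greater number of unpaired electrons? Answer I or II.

I: With tetrahedral geometry the complex is necessarily high-spin; e⁴ t₂⁵ → 1 unpaired.
II: Tetrahedral splitting is small, so the complex is high-spin; e² t₂¹ → 3 unpaired.
So II has more unpaired electrons.

II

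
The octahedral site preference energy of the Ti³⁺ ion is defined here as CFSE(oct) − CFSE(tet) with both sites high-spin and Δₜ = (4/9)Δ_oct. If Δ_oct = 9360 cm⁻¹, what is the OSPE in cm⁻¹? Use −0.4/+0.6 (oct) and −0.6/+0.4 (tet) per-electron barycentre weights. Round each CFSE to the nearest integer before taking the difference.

-1248

Ti³⁺: group 4, so d-count = 4 − 3 = 1.
Octahedral high-spin t₂g¹ eg⁰: CFSE = -0.4 × 9360 = -3744 cm⁻¹.
In a tetrahedral site the filling is e¹ t₂⁰: CFSE(tet) = -0.6Δₜ = -0.6 × (4/9)(9360) = -2496 cm⁻¹.
OSPE = CFSE(oct) − CFSE(tet) = -3744 − (-2496) = -1248 cm⁻¹.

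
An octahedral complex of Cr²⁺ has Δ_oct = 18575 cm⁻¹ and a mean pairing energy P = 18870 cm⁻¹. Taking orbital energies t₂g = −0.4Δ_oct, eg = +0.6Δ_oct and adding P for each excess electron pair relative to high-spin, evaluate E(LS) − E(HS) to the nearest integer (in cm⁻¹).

Cr sits in group 6; removing 2 electrons leaves Cr²⁺ with 6 − 2 = 4 d electrons.
High-spin d⁴ fills as t₂g³ eg¹ with CFSE 3(−0.4) + 1(+0.6) = -0.6Δ_oct = -11145 cm⁻¹.
For low-spin the configuration is t₂g⁴ eg⁰: orbital energy -1.6 × 18575 = -29720 cm⁻¹, and 1 additional pair relative to high-spin adds 18870 cm⁻¹, giving -10850 cm⁻¹.
Thus E(LS) − E(HS) = 295 cm⁻¹.

295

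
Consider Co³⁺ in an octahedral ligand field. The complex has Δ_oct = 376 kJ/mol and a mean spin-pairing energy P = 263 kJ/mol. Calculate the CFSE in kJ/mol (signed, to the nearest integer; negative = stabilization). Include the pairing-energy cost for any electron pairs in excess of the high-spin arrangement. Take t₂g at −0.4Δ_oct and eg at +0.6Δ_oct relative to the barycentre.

-376

Co sits in group 9; removing 3 electrons leaves Co³⁺ with 9 − 3 = 6 d electrons.
Since Δ_oct = 376 kJ/mol > P = 263 kJ/mol, the complex adopts the low-spin configuration.
Configuration: t₂g⁶ eg⁰.
Orbital CFSE = -2.4Δ_oct = -2.4 × 376 = -902 kJ/mol.
Excess pairs vs high-spin: 3 − 1 = 2; pairing cost = +526 kJ/mol.
Net CFSE = -902 + 526 = -376 kJ/mol.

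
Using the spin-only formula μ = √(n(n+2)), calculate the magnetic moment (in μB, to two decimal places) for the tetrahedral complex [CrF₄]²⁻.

Each F⁻ contributes -1; 4 × (-1) = -4. With overall charge -2, Cr is in the +2 oxidation state.
Group 6 minus oxidation state +2 gives a d⁴ configuration for Cr²⁺.
Tetrahedral splitting is small, so the complex is high-spin.
Configuration: e^2 t2^2 → 4 unpaired electrons.
μ(spin-only) = √[4(4+2)] = √24 ≈ 4.90 μB.

4.90 μB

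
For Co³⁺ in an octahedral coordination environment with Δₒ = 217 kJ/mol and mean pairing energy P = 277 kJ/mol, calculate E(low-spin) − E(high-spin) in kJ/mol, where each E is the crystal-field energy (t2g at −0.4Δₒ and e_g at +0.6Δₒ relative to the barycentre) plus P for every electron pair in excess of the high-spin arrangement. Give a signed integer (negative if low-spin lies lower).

Co is in group 9, so Co³⁺ is d⁶ (9 − 3 = 6).
High-spin d⁶ fills as t2g^4 e_g^2 with CFSE 4(−0.4) + 2(+0.6) = -0.4Δₒ = -87 kJ/mol.
Low-spin: t2g^6 e_g^0, orbital CFSE = -2.4Δₒ = -521 kJ/mol; plus 2 excess pairs × P = +554 kJ/mol; total 33 kJ/mol.
Thus E(LS) − E(HS) = 120 kJ/mol.

120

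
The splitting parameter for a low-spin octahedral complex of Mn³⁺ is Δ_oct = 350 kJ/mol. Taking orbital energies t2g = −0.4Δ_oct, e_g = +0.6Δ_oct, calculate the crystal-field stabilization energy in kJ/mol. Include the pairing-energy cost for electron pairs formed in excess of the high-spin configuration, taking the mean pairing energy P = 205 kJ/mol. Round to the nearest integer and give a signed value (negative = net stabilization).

Group 7 minus oxidation state +3 gives a d⁴ configuration for Mn³⁺.
The d⁴ electrons fill as t2g^4 e_g^0.
Orbital CFSE = 4(-0.4) + 0(0.6) = -1.6Δ_oct = -1.6 × 350 = -560 kJ/mol.
Pairing penalty: 1 pair vs 0 in the high-spin reference → 1 extra × P = 205 kJ/mol.
Overall CFSE = -560 + 205 = -355 kJ/mol.

-355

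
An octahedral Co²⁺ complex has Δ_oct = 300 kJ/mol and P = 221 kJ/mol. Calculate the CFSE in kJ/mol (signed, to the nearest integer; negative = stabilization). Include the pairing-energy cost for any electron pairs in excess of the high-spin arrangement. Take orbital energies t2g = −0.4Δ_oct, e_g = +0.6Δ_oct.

Co sits in group 9; removing 2 electrons leaves Co²⁺ with 9 − 2 = 7 d electrons.
Δ_oct > P, so pairing is preferred: the ground state is low-spin.
Filling d⁷ accordingly: t2g^6 e_g^1.
Orbital CFSE = -1.8Δ_oct = -1.8 × 300 = -540 kJ/mol.
Excess pairs vs high-spin: 3 − 2 = 1; pairing cost = +221 kJ/mol.
Net CFSE = -540 + 221 = -319 kJ/mol.

-319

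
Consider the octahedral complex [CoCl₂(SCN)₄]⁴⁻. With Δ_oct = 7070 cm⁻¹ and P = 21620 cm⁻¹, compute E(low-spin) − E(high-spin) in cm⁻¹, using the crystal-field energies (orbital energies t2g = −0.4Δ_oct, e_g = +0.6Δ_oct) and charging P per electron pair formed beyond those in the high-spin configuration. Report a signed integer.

Ligand charges: 2×(-1) from Cl⁻ and 4×(-1) from SCN⁻ sum to -6; with overall charge -4, Co is +2.
Co sits in group 9; removing 2 electrons leaves Co²⁺ with 9 − 2 = 7 d electrons.
High-spin: t2g^5 e_g^2, CFSE = -0.8Δ_oct = -5656 cm⁻¹.
Low-spin t2g^6 e_g^1 gives -1.8Δ_oct = -12726 cm⁻¹, but forming 1 extra pair costs 1P = 21620 cm⁻¹, so E(LS) = -12726 + 21620 = 8894 cm⁻¹.
Thus E(LS) − E(HS) = 14550 cm⁻¹.

14550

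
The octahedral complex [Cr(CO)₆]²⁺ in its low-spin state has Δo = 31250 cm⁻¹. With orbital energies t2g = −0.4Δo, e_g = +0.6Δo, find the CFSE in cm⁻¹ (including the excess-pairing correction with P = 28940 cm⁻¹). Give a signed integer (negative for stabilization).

CO is neutral, so the +2 overall charge sits on Cr: oxidation state +2.
Cr is in group 6, so Cr²⁺ is d⁴ (6 − 2 = 4).
Configuration: t2g^4 e_g^0.
CFSE(orbital) = 4×(-0.4Δo) + 0×(0.6Δo) = -1.6Δo; with Δo = 31250 cm⁻¹ that is -50000 cm⁻¹.
Relative to high-spin t2g^3 e_g^1 (0 paired), the low-spin configuration has 1 additional pair, contributing +1 × 28940 = +28940 cm⁻¹.
Net CFSE = -50000 + 28940 = -21060 cm⁻¹.

-21060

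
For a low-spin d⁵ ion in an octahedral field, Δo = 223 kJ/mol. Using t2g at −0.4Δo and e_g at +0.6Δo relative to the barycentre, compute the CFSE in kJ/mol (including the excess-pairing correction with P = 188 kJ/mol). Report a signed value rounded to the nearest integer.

-70

Electron filling gives t2g^5 e_g^0.
CFSE(orbital) = 5×(-0.4Δo) + 0×(0.6Δo) = -2.0Δo; with Δo = 223 kJ/mol that is -446 kJ/mol.
Pairing penalty: 2 pairs vs 0 in the high-spin reference → 2 extra × P = 376 kJ/mol.
Overall CFSE = -446 + 376 = -70 kJ/mol.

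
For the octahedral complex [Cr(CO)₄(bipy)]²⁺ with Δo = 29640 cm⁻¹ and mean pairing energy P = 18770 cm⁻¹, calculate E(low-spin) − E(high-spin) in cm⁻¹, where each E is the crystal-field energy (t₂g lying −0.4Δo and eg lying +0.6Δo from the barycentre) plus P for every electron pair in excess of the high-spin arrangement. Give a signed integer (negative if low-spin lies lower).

-10870

Ligand charges: 4×(+0) from CO and 1×(+0) from bipy sum to +0; with overall charge +2, Cr is +2.
Group 6 minus oxidation state +2 gives a d⁴ configuration for Cr²⁺.
High-spin d⁴ fills as t₂g³ eg¹ with CFSE 3(−0.4) + 1(+0.6) = -0.6Δo = -17784 cm⁻¹.
Low-spin t₂g⁴ eg⁰ gives -1.6Δo = -47424 cm⁻¹, but forming 1 extra pair costs 1P = 18770 cm⁻¹, so E(LS) = -47424 + 18770 = -28654 cm⁻¹.
The difference is -28654 − (-17784) = -10870 cm⁻¹, so low-spin lies lower.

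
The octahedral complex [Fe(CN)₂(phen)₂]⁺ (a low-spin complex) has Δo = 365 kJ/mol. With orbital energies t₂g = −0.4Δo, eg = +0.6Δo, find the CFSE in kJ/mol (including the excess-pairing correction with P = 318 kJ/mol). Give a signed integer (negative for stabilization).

Ligand charges: 2×(-1) from CN⁻ and 2×(+0) from phen sum to -2; with overall charge +1, Fe is +3.
Fe³⁺: group 8, so d-count = 8 − 3 = 5.
Configuration: t₂g⁵ eg⁰.
Orbital CFSE = 5(-0.4) + 0(0.6) = -2.0Δo = -2.0 × 365 = -730 kJ/mol.
High-spin d⁵ would be t₂g³ eg² with 0 pairs; low-spin has 2, so 2 excess pairs cost +2P = +636 kJ/mol.
Net CFSE = -730 + 636 = -94 kJ/mol.

-94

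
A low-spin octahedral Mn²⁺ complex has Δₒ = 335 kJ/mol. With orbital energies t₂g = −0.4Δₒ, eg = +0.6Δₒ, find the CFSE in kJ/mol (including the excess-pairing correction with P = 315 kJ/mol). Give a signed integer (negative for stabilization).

-40

Mn²⁺: group 7, so d-count = 7 − 2 = 5.
Configuration: t₂g⁵ eg⁰.
Orbital CFSE = 5(-0.4) + 0(0.6) = -2.0Δₒ = -2.0 × 335 = -670 kJ/mol.
Relative to high-spin t₂g³ eg² (0 paired), the low-spin configuration has 2 additional pairs, contributing +2 × 315 = +630 kJ/mol.
Overall CFSE = -670 + 630 = -40 kJ/mol.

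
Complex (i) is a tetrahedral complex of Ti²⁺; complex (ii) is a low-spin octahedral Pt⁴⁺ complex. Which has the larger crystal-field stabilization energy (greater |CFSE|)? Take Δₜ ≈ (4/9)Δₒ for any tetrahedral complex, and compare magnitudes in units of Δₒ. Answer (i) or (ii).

(i): Ti sits in group 4; removing 2 electrons leaves Ti²⁺ with 4 − 2 = 2 d electrons; Tetrahedral fields are weak (Δₜ ≈ 4/9 Δₒ), so electrons fill high-spin; e² t₂⁰, CFSE = -1.2Δₜ ≈ -0.53Δₒ.
(ii): Pt sits in group 10; removing 4 electrons leaves Pt⁴⁺ with 10 − 4 = 6 d electrons; t2g^6 e_g^0, CFSE = -2.4Δₒ.
So (ii) has the larger |CFSE|.

(ii)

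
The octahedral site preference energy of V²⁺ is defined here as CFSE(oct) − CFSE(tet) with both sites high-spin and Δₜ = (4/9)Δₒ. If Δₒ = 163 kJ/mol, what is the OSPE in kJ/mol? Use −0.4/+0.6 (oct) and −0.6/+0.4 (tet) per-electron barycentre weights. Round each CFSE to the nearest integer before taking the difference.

V sits in group 5; removing 2 electrons leaves V²⁺ with 5 − 2 = 3 d electrons.
Octahedral high-spin t₂g³ eg⁰: CFSE = -1.2 × 163 = -196 kJ/mol.
In a tetrahedral site the filling is e² t₂¹: CFSE(tet) = -0.8Δₜ = -0.8 × (4/9)(163) = -58 kJ/mol.
Subtracting, OSPE = -196 − (-58) = -138 kJ/mol.

-138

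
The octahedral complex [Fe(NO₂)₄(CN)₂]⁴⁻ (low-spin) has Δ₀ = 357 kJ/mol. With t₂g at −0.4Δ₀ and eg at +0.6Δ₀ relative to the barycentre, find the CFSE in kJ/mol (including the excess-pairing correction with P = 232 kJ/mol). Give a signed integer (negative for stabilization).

Ligand charges: 4×(-1) from NO₂⁻ and 2×(-1) from CN⁻ sum to -6; with overall charge -4, Fe is +2.
Fe is in group 8, so Fe²⁺ is d⁶ (8 − 2 = 6).
Configuration: t₂g⁶ eg⁰.
The orbital stabilization is -2.4Δ₀ = -2.4 × 357 = -857 kJ/mol.
Relative to high-spin t₂g⁴ eg² (1 paired), the low-spin configuration has 2 additional pairs, contributing +2 × 232 = +464 kJ/mol.
Overall CFSE = -857 + 464 = -393 kJ/mol.

-393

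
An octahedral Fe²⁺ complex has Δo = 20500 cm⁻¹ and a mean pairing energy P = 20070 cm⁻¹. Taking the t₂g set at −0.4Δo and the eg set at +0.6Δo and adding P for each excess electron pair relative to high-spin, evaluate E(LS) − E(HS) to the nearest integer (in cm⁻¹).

-860

Fe²⁺: group 8, so d-count = 8 − 2 = 6.
High-spin d⁶ fills as t₂g⁴ eg² with CFSE 4(−0.4) + 2(+0.6) = -0.4Δo = -8200 cm⁻¹.
Low-spin t₂g⁶ eg⁰ gives -2.4Δo = -49200 cm⁻¹, but forming 2 extra pairs costs 2P = 40140 cm⁻¹, so E(LS) = -49200 + 40140 = -9060 cm⁻¹.
Thus E(LS) − E(HS) = -860 cm⁻¹.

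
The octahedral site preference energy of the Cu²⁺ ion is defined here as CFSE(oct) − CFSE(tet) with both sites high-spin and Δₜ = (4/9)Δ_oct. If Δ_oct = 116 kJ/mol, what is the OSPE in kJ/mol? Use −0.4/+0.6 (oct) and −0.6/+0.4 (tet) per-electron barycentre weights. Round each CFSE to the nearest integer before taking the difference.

-49

Group 11 minus oxidation state +2 gives a d⁹ configuration for Cu²⁺.
Octahedral (high-spin): t₂g⁶ eg³, CFSE = 6(−0.4) + 3(+0.6) = -0.6Δ_oct = -0.6 × 116 = -70 kJ/mol.
Tetrahedral: e⁴ t₂⁵, CFSE = 4(−0.6) + 5(+0.4) = -0.4Δₜ = -0.4 × (4/9) × 116 = -21 kJ/mol.
OSPE = CFSE(oct) − CFSE(tet) = -70 − (-21) = -49 kJ/mol.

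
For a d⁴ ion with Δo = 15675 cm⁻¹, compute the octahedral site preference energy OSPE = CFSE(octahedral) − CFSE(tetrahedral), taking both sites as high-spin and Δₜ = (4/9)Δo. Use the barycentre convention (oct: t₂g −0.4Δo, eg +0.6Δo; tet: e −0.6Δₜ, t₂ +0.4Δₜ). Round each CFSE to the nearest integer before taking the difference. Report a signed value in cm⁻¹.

Octahedral (high-spin): t2g^3 e_g^1, CFSE = 3(−0.4) + 1(+0.6) = -0.6Δo = -0.6 × 15675 = -9405 cm⁻¹.
Tetrahedral: e^2 t2^2, CFSE = 2(−0.6) + 2(+0.4) = -0.4Δₜ = -0.4 × (4/9) × 15675 = -2787 cm⁻¹.
OSPE = -9405 − (-2787) = -6618 cm⁻¹.

-6618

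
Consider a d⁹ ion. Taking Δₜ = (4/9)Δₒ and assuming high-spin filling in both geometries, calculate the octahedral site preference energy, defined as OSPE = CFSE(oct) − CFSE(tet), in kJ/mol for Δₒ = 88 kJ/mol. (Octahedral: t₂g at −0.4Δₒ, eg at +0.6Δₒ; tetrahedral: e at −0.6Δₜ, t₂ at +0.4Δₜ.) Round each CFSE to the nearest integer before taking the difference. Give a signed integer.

-37

In an octahedral site d⁹ (HS) is t₂g⁶ eg³, giving CFSE(oct) = -0.6Δₒ = -53 kJ/mol.
Tetrahedral: e⁴ t₂⁵, CFSE = 4(−0.6) + 5(+0.4) = -0.4Δₜ = -0.4 × (4/9) × 88 = -16 kJ/mol.
OSPE = CFSE(oct) − CFSE(tet) = -53 − (-16) = -37 kJ/mol.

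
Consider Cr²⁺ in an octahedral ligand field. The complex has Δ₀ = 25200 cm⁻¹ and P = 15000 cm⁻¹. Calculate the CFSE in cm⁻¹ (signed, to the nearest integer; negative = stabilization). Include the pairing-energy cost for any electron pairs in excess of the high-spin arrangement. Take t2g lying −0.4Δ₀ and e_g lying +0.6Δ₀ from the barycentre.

Cr is in group 6, so Cr²⁺ is d⁴ (6 − 2 = 4).
Since Δ₀ = 25200 cm⁻¹ > P = 15000 cm⁻¹, the complex adopts the low-spin configuration.
That gives t2g^4 e_g^0.
Orbital CFSE = -1.6Δ₀ = -1.6 × 25200 = -40320 cm⁻¹.
Excess pairs vs high-spin: 1 − 0 = 1; pairing cost = +15000 cm⁻¹.
Net CFSE = -40320 + 15000 = -25320 cm⁻¹.

-25320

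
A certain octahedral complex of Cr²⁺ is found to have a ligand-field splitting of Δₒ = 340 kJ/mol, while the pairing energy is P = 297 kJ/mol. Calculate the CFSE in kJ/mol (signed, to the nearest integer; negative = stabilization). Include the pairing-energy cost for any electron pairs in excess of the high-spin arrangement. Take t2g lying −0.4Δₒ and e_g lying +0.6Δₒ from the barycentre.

Cr sits in group 6; removing 2 electrons leaves Cr²⁺ with 6 − 2 = 4 d electrons.
Δₒ > P, so pairing is preferred: the ground state is low-spin.
That gives t2g^4 e_g^0.
Orbital CFSE = -1.6Δₒ = -1.6 × 340 = -544 kJ/mol.
Excess pairs vs high-spin: 1 − 0 = 1; pairing cost = +297 kJ/mol.
Net CFSE = -544 + 297 = -247 kJ/mol.

-247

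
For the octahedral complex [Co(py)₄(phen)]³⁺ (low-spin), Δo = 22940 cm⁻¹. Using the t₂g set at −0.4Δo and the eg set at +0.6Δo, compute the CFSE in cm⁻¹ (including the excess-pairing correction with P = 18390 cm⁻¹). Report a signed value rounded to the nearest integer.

Ligand charges: 4×(+0) from py and 1×(+0) from phen sum to +0; with overall charge +3, Co is +3.
Co is in group 9, so Co³⁺ is d⁶ (9 − 3 = 6).
The d⁶ electrons fill as t₂g⁶ eg⁰.
The orbital stabilization is -2.4Δo = -2.4 × 22940 = -55056 cm⁻¹.
Pairing penalty: 3 pairs vs 1 in the high-spin reference → 2 extra × P = 36780 cm⁻¹.
Net CFSE = -55056 + 36780 = -18276 cm⁻¹.

-18276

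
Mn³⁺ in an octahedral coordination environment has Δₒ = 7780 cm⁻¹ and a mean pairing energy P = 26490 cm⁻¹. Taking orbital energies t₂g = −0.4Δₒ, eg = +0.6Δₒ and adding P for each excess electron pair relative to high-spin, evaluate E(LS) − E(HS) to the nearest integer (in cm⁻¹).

Mn³⁺: group 7, so d-count = 7 − 3 = 4.
High-spin d⁴ fills as t₂g³ eg¹ with CFSE 3(−0.4) + 1(+0.6) = -0.6Δₒ = -4668 cm⁻¹.
Low-spin t₂g⁴ eg⁰ gives -1.6Δₒ = -12448 cm⁻¹, but forming 1 extra pair costs 1P = 26490 cm⁻¹, so E(LS) = -12448 + 26490 = 14042 cm⁻¹.
E(LS) − E(HS) = 14042 − (-4668) = 18710 cm⁻¹.

18710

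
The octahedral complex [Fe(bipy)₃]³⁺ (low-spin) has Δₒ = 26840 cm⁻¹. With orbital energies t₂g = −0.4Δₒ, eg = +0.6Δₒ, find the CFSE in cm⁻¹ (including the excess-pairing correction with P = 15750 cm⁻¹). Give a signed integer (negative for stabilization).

bipy is neutral, so the +3 overall charge sits on Fe: oxidation state +3.
Group 8 minus oxidation state +3 gives a d⁵ configuration for Fe³⁺.
Electron filling gives t₂g⁵ eg⁰.
The orbital stabilization is -2.0Δₒ = -2.0 × 26840 = -53680 cm⁻¹.
Pairing penalty: 2 pairs vs 0 in the high-spin reference → 2 extra × P = 31500 cm⁻¹.
Overall CFSE = -53680 + 31500 = -22180 cm⁻¹.

-22180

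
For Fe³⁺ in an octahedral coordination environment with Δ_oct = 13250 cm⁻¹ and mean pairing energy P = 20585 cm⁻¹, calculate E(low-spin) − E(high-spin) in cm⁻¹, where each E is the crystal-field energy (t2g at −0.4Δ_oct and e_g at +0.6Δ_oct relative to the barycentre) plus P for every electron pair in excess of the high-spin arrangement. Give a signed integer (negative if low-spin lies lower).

14670

Fe is in group 8, so Fe³⁺ is d⁵ (8 − 3 = 5).
High-spin: t2g^3 e_g^2, CFSE = 0.0Δ_oct = 0 cm⁻¹.
Low-spin t2g^5 e_g^0 gives -2.0Δ_oct = -26500 cm⁻¹, but forming 2 extra pairs costs 2P = 41170 cm⁻¹, so E(LS) = -26500 + 41170 = 14670 cm⁻¹.
The difference is 14670 − (0) = 14670 cm⁻¹, so high-spin lies lower.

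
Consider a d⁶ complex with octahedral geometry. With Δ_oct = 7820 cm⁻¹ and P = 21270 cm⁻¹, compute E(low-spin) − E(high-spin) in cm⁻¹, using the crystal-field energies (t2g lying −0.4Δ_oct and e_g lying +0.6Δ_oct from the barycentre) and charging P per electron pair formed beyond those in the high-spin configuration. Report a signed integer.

26900

High-spin: t2g^4 e_g^2, CFSE = -0.4Δ_oct = -3128 cm⁻¹.
Low-spin: t2g^6 e_g^0, orbital CFSE = -2.4Δ_oct = -18768 cm⁻¹; plus 2 excess pairs × P = +42540 cm⁻¹; total 23772 cm⁻¹.
E(LS) − E(HS) = 23772 − (-3128) = 26900 cm⁻¹.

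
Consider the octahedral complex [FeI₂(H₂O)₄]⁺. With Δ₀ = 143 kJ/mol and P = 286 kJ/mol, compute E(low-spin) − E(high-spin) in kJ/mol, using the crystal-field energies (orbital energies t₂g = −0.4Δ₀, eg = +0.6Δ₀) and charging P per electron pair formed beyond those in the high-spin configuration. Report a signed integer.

286

Ligand charges: 2×(-1) from I⁻ and 4×(+0) from H₂O sum to -2; with overall charge +1, Fe is +3.
Fe is in group 8, so Fe³⁺ is d⁵ (8 − 3 = 5).
High-spin: t₂g³ eg², CFSE = 0.0Δ₀ = 0 kJ/mol.
For low-spin the configuration is t₂g⁵ eg⁰: orbital energy -2.0 × 143 = -286 kJ/mol, and 2 additional pairs relative to high-spin add 572 kJ/mol, giving 286 kJ/mol.
Thus E(LS) − E(HS) = 286 kJ/mol.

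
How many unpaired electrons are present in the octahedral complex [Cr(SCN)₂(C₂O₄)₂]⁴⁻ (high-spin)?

Ligand charges: 2×(-1) from SCN⁻ and 2×(-2) from C₂O₄²⁻ sum to -6; with overall charge -4, Cr is +2.
Cr is in group 6, so Cr²⁺ is d⁴ (6 − 2 = 4).
Configuration: t2g^3 e_g^1, giving 4 unpaired electrons.

4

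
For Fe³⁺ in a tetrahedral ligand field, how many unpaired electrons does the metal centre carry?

Fe is in group 8, so Fe³⁺ is d⁵ (8 − 3 = 5).
With tetrahedral geometry the complex is necessarily high-spin.
Configuration: e² t₂³, giving 5 unpaired electrons.

5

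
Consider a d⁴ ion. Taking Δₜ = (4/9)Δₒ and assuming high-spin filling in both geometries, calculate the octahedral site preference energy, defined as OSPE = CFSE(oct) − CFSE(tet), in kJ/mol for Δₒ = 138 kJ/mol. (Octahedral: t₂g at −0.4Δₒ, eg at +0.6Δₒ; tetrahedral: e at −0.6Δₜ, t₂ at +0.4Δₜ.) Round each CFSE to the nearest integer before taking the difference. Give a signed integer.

-58

Octahedral high-spin t₂g³ eg¹: CFSE = -0.6 × 138 = -83 kJ/mol.
In a tetrahedral site the filling is e² t₂²: CFSE(tet) = -0.4Δₜ = -0.4 × (4/9)(138) = -25 kJ/mol.
Subtracting, OSPE = -83 − (-25) = -58 kJ/mol.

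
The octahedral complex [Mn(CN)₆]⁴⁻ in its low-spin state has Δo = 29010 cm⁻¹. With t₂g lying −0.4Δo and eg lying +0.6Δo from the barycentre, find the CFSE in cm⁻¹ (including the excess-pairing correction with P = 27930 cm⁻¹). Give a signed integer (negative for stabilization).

-2160

Each CN⁻ contributes -1; 6 × (-1) = -6. With overall charge -4, Mn is in the +2 oxidation state.
Group 7 minus oxidation state +2 gives a d⁵ configuration for Mn²⁺.
The d⁵ electrons fill as t₂g⁵ eg⁰.
Orbital CFSE = 5(-0.4) + 0(0.6) = -2.0Δo = -2.0 × 29010 = -58020 cm⁻¹.
Relative to high-spin t₂g³ eg² (0 paired), the low-spin configuration has 2 additional pairs, contributing +2 × 27930 = +55860 cm⁻¹.
Overall CFSE = -58020 + 55860 = -2160 cm⁻¹.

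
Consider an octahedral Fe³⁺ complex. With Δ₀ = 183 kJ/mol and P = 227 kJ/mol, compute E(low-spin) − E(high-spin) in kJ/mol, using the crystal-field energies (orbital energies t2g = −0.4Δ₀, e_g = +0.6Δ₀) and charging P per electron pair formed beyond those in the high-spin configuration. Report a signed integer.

88

Group 8 minus oxidation state +3 gives a d⁵ configuration for Fe³⁺.
High-spin: t2g^3 e_g^2, CFSE = 0.0Δ₀ = 0 kJ/mol.
Low-spin: t2g^5 e_g^0, orbital CFSE = -2.0Δ₀ = -366 kJ/mol; plus 2 excess pairs × P = +454 kJ/mol; total 88 kJ/mol.
Thus E(LS) − E(HS) = 88 kJ/mol.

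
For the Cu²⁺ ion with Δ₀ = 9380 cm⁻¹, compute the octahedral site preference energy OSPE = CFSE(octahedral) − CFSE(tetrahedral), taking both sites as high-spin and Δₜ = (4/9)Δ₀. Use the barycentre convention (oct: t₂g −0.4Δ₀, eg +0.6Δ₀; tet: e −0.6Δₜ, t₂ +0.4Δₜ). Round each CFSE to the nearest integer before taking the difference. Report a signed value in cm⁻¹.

Cu²⁺: group 11, so d-count = 11 − 2 = 9.
In an octahedral site d⁹ (HS) is t₂g⁶ eg³, giving CFSE(oct) = -0.6Δ₀ = -5628 cm⁻¹.
Tetrahedral e⁴ t₂⁵ gives -0.4Δₜ = -0.4 × (4/9) × 9380 = -1668 cm⁻¹.
OSPE = -5628 − (-1668) = -3960 cm⁻¹.

-3960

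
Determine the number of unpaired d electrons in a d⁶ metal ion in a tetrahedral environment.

4

With tetrahedral geometry the complex is necessarily high-spin.
Configuration: e³ t₂³, giving 4 unpaired electrons.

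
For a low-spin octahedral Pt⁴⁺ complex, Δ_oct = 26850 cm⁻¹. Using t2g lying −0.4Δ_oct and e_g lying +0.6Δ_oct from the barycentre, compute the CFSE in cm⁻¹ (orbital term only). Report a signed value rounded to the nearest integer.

Group 10 minus oxidation state +4 gives a d⁶ configuration for Pt⁴⁺.
Configuration: t2g^6 e_g^0.
Orbital CFSE = 6(-0.4) + 0(0.6) = -2.4Δ_oct = -2.4 × 26850 = -64440 cm⁻¹.

-64440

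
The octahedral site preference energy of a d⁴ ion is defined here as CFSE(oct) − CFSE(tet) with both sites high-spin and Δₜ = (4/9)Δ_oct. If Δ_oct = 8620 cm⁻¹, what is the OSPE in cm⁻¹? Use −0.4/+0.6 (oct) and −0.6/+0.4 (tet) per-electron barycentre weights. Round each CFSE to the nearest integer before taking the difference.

-3640

Octahedral high-spin t₂g³ eg¹: CFSE = -0.6 × 8620 = -5172 cm⁻¹.
Tetrahedral: e² t₂², CFSE = 2(−0.6) + 2(+0.4) = -0.4Δₜ = -0.4 × (4/9) × 8620 = -1532 cm⁻¹.
OSPE = CFSE(oct) − CFSE(tet) = -5172 − (-1532) = -3640 cm⁻¹.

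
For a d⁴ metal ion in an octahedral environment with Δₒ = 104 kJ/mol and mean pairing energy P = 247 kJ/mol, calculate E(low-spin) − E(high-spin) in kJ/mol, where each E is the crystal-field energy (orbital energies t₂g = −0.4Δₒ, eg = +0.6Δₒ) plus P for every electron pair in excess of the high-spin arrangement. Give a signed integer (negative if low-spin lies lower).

High-spin d⁴ fills as t₂g³ eg¹ with CFSE 3(−0.4) + 1(+0.6) = -0.6Δₒ = -62 kJ/mol.
Low-spin: t₂g⁴ eg⁰, orbital CFSE = -1.6Δₒ = -166 kJ/mol; plus 1 excess pair × P = +247 kJ/mol; total 81 kJ/mol.
The difference is 81 − (-62) = 143 kJ/mol, so high-spin lies lower.

143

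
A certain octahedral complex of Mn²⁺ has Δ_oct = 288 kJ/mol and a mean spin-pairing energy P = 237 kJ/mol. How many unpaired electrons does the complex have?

1

Mn is in group 7, so Mn²⁺ is d⁵ (7 − 2 = 5).
Δ_oct > P, so pairing is preferred: the ground state is low-spin.
Configuration: t2g^5 e_g^0.
Unpaired electrons: 1.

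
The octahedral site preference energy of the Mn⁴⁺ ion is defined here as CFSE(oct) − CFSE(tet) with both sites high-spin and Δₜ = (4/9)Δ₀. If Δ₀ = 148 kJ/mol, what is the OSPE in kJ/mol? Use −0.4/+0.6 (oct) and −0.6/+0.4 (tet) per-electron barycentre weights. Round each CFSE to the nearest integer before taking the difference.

Group 7 minus oxidation state +4 gives a d³ configuration for Mn⁴⁺.
Octahedral (high-spin): t2g^3 e_g^0, CFSE = 3(−0.4) + 0(+0.6) = -1.2Δ₀ = -1.2 × 148 = -178 kJ/mol.
In a tetrahedral site the filling is e^2 t2^1: CFSE(tet) = -0.8Δₜ = -0.8 × (4/9)(148) = -53 kJ/mol.
OSPE = CFSE(oct) − CFSE(tet) = -178 − (-53) = -125 kJ/mol.

-125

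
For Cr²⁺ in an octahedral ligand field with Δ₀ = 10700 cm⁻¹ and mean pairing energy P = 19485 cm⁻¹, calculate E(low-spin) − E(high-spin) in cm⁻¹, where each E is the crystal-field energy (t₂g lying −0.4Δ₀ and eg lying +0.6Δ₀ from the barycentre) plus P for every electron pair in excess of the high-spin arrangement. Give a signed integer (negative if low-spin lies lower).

Group 6 minus oxidation state +2 gives a d⁴ configuration for Cr²⁺.
High-spin d⁴ fills as t₂g³ eg¹ with CFSE 3(−0.4) + 1(+0.6) = -0.6Δ₀ = -6420 cm⁻¹.
Low-spin t₂g⁴ eg⁰ gives -1.6Δ₀ = -17120 cm⁻¹, but forming 1 extra pair costs 1P = 19485 cm⁻¹, so E(LS) = -17120 + 19485 = 2365 cm⁻¹.
Thus E(LS) − E(HS) = 8785 cm⁻¹.

8785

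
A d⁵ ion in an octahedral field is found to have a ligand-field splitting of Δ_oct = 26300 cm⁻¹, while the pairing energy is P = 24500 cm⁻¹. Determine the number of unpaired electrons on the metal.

1

Here Δ_oct > P (26300 > 24500), so the low-spin state is favoured.
That gives t2g^5 e_g^0.
Unpaired electrons: 1.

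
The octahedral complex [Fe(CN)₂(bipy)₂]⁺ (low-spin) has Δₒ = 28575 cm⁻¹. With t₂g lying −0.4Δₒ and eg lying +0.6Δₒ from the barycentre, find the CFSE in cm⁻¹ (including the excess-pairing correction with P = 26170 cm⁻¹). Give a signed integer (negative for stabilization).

Ligand charges: 2×(-1) from CN⁻ and 2×(+0) from bipy sum to -2; with overall charge +1, Fe is +3.
Fe sits in group 8; removing 3 electrons leaves Fe³⁺ with 8 − 3 = 5 d electrons.
Configuration: t₂g⁵ eg⁰.
Orbital CFSE = 5(-0.4) + 0(0.6) = -2.0Δₒ = -2.0 × 28575 = -57150 cm⁻¹.
High-spin d⁵ would be t₂g³ eg² with 0 pairs; low-spin has 2, so 2 excess pairs cost +2P = +52340 cm⁻¹.
Net CFSE = -57150 + 52340 = -4810 cm⁻¹.

-4810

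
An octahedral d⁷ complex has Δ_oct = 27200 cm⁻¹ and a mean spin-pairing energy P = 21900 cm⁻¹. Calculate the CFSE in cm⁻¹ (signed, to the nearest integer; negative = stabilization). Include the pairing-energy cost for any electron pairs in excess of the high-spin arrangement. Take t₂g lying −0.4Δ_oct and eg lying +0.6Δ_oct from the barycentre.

Δ_oct > P, so pairing is preferred: the ground state is low-spin.
That gives t₂g⁶ eg¹.
Orbital CFSE = -1.8Δ_oct = -1.8 × 27200 = -48960 cm⁻¹.
Excess pairs vs high-spin: 3 − 2 = 1; pairing cost = +21900 cm⁻¹.
Net CFSE = -48960 + 21900 = -27060 cm⁻¹.

-27060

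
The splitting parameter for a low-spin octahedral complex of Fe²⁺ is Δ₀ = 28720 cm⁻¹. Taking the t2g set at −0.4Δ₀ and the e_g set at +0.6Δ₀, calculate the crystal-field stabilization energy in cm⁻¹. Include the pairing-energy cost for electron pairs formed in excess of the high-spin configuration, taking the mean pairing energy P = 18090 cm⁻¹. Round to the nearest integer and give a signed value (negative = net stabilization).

Fe is in group 8, so Fe²⁺ is d⁶ (8 − 2 = 6).
Electron filling gives t2g^6 e_g^0.
The orbital stabilization is -2.4Δ₀ = -2.4 × 28720 = -68928 cm⁻¹.
Pairing penalty: 3 pairs vs 1 in the high-spin reference → 2 extra × P = 36180 cm⁻¹.
Net CFSE = -68928 + 36180 = -32748 cm⁻¹.

-32748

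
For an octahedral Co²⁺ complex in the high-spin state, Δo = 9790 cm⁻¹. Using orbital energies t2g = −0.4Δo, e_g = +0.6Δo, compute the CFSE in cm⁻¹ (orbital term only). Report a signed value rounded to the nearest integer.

Co is in group 9, so Co²⁺ is d⁷ (9 − 2 = 7).
The d⁷ electrons fill as t2g^5 e_g^2.
The orbital stabilization is -0.8Δo = -0.8 × 9790 = -7832 cm⁻¹.

-7832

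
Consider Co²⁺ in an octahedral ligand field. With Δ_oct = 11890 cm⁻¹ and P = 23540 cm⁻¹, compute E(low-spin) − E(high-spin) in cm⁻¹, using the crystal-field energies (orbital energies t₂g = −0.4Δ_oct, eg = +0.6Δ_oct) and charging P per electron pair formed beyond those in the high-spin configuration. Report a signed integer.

Group 9 minus oxidation state +2 gives a d⁷ configuration for Co²⁺.
High-spin: t₂g⁵ eg², CFSE = -0.8Δ_oct = -9512 cm⁻¹.
Low-spin t₂g⁶ eg¹ gives -1.8Δ_oct = -21402 cm⁻¹, but forming 1 extra pair costs 1P = 23540 cm⁻¹, so E(LS) = -21402 + 23540 = 2138 cm⁻¹.
E(LS) − E(HS) = 2138 − (-9512) = 11650 cm⁻¹.

11650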